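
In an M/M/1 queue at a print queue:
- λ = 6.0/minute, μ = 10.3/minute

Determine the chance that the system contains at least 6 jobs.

ρ = λ/μ = 6.0/10.3 = 0.58252
P(N ≥ n) = ρⁿ
P(N ≥ 6) = 0.58252^6
P(N ≥ 6) = 0.03907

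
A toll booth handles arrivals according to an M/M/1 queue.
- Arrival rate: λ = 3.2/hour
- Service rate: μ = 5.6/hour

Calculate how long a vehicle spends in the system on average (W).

First, compute utilization: ρ = λ/μ = 3.2/5.6 = 0.5714
For M/M/1: W = 1/(μ-λ)
W = 1/(5.6-3.2) = 1/2.40
W = 0.4167 hours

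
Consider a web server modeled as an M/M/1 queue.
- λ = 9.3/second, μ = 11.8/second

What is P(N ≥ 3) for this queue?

ρ = λ/μ = 9.3/11.8 = 0.78814
P(N ≥ n) = ρⁿ
P(N ≥ 3) = 0.78814^3
P(N ≥ 3) = 0.4896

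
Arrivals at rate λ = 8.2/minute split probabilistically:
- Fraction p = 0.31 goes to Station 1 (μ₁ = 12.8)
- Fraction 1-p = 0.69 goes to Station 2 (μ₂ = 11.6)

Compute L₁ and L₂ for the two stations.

Effective rates: λ₁ = 8.2×0.31 = 2.542, λ₂ = 8.2×0.69 = 5.658
Station 1: ρ₁ = 2.542/12.8 = 0.1986, L₁ = ρ₁/(1-ρ₁) = 0.1986/(1-0.1986) = 0.2478
Station 2: ρ₂ = 5.658/11.6 = 0.48776, L₂ = ρ₂/(1-ρ₂) = 0.48776/(1-0.48776) = 0.9522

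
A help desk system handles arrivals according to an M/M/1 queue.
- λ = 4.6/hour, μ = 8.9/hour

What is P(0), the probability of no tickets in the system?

ρ = λ/μ = 4.6/8.9 = 0.5169
P(0) = 1 - ρ = 1 - 0.5169 = 0.4831
The server is idle 48.31% of the time.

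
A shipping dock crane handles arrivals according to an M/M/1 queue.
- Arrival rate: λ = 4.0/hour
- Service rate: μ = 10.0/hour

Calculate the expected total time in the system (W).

First, compute utilization: ρ = λ/μ = 4.0/10.0 = 0.4000
For M/M/1: W = 1/(μ-λ)
W = 1/(10.0-4.0) = 1/6.00
W = 0.1667 hours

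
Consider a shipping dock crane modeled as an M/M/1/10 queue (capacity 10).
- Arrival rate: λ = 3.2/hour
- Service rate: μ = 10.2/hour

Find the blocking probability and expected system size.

ρ = λ/μ = 3.2/10.2 = 0.313725
P₀ = (1-ρ)/(1-ρ^(K+1)) = (1-0.313725)/(1-0.313725^11) = 0.6863/1.0000 = 0.6863
P_K = P₀×ρ^K = 0.6863 × 0.313725^10 = 0.6863 × 0.000009236 = 0.000006339
Blocking probability P_10 = 0.000006339 (0.0006339%)
L = ρ[1 - (K+1)ρ^K + Kρ^(K+1)] / [(1-ρ)(1-ρ^(K+1))]
L = 0.313725 × (1 - 11×0.000009236 + 10×0.000002898) / ((1 - 0.313725) × (1 - 0.000002898)) = 0.4571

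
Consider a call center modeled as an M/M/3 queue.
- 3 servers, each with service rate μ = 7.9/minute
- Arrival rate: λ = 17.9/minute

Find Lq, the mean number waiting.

Traffic intensity: ρ = λ/(cμ) = 17.9/(3×7.9) = 0.7553
Since ρ = 0.7553 < 1, system is stable.
Offered load a = λ/μ = cρ = 17.9/7.9 = 2.2658
P₀ = [ Σₙ₌₀^2 aⁿ/n! + a^3/(3!(1-ρ)) ]⁻¹
Σ = a^0/0! + a^1/1! + a^2/2! = 1.0000 + 2.2658 + 2.5670 = 5.8328
a^3/(3!(1-ρ)) = 11.6326/(6 × 0.244726) = 7.9222
P₀ = 1/(5.8328 + 7.9222) = 0.07270
Lq = P₀·a^3·ρ / (3!(1-ρ)²) = 0.072701 × 11.6326 × 0.75527 / (6 × 0.059891) = 1.7775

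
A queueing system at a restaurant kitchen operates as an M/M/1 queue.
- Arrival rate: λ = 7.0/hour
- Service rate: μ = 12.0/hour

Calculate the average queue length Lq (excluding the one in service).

ρ = λ/μ = 7.0/12.0 = 0.5833
For M/M/1: Lq = λ²/(μ(μ-λ))
Lq = 49.00/(12.0 × 5.00)
Lq = 0.8167 orders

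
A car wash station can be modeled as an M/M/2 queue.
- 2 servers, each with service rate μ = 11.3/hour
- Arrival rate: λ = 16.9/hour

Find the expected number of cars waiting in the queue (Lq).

Traffic intensity: ρ = λ/(cμ) = 16.9/(2×11.3) = 0.7478
Since ρ = 0.7478 < 1, system is stable.
Offered load a = λ/μ = cρ = 16.9/11.3 = 1.4956
P₀ = [ Σₙ₌₀^1 aⁿ/n! + a^2/(2!(1-ρ)) ]⁻¹
Σ = a^0/0! + a^1/1! = 1.0000 + 1.4956 = 2.4956
a^2/(2!(1-ρ)) = 2.2367/(2 × 0.25221) = 4.4342
P₀ = 1/(2.4956 + 4.4342) = 0.1443
Lq = P₀·a^2·ρ / (2!(1-ρ)²) = 0.1443 × 2.2367 × 0.7478 / (2 × 0.06361) = 1.8972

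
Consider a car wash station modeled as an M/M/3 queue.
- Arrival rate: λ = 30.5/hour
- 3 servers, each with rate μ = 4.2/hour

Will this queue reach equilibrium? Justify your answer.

Stability requires ρ = λ/(cμ) < 1
ρ = 30.5/(3 × 4.2) = 30.5/12.60 = 2.4206
Since 2.4206 ≥ 1, the system is UNSTABLE.
Need c > λ/μ = 30.5/4.2 = 7.26.
Minimum servers needed: c = 8.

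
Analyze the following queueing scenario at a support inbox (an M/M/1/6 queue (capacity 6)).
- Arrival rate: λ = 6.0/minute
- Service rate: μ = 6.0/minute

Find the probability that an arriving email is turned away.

ρ = λ/μ = 6.0/6.0 = 1 exactly.
With ρ = 1 the usual (1-ρ)/(1-ρ^(K+1)) form is 0/0; instead every state 0..K is equally likely.
P₀ = 1/(K+1) = 1/7 = 0.1429
P_K = P₀×ρ^K = P₀ = 0.1429
Blocking probability = 14.29%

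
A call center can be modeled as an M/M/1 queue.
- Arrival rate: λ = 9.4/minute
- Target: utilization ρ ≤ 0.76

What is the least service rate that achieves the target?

ρ = λ/μ, so μ = λ/ρ
μ ≥ 9.4/0.76 = 12.3684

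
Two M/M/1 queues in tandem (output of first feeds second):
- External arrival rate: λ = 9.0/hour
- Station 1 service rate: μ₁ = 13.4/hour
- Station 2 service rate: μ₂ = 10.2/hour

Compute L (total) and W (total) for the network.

By Jackson's theorem, each station behaves as independent M/M/1.
Station 1: ρ₁ = 9.0/13.4 = 0.6716, L₁ = ρ₁/(1-ρ₁) = λ/(μ₁-λ) = 9.0/4.40 = 2.0455
Station 2: ρ₂ = 9.0/10.2 = 0.8824, L₂ = ρ₂/(1-ρ₂) = λ/(μ₂-λ) = 9.0/1.20 = 7.5000
Total: L = L₁ + L₂ = 2.0455 + 7.5000 = 9.5455
W = L/λ = 9.5455/9.0 = 1.0606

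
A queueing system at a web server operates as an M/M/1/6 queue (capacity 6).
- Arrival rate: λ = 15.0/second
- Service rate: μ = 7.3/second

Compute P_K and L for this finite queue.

ρ = λ/μ = 15.0/7.3 = 2.0548
P₀ = (1-ρ)/(1-ρ^(K+1)) = (1-2.0548)/(1-2.0548^7) = -1.0548/-153.6632 = 0.006864
P_K = P₀×ρ^K = 0.0068644 × 2.0548^6 = 0.0068644 × 75.2692 = 0.5167
Blocking probability P_6 = 0.5167 (51.67%)
L = ρ[1 - (K+1)ρ^K + Kρ^(K+1)] / [(1-ρ)(1-ρ^(K+1))]
L = 2.0548 × (1 - 7×75.2692 + 6×154.6632) / ((1 - 2.0548) × (1 - 154.6632)) = 5.0975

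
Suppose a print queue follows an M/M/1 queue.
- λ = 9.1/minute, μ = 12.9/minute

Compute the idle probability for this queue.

ρ = λ/μ = 9.1/12.9 = 0.7054
P(0) = 1 - ρ = 1 - 0.7054 = 0.2946
The server is idle 29.46% of the time.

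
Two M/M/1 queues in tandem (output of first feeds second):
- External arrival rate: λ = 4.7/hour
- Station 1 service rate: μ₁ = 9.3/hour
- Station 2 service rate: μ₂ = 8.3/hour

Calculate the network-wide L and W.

By Jackson's theorem, each station behaves as independent M/M/1.
Station 1: ρ₁ = 4.7/9.3 = 0.5054, L₁ = ρ₁/(1-ρ₁) = λ/(μ₁-λ) = 4.7/4.60 = 1.0217
Station 2: ρ₂ = 4.7/8.3 = 0.5663, L₂ = ρ₂/(1-ρ₂) = λ/(μ₂-λ) = 4.7/3.60 = 1.3056
Total: L = L₁ + L₂ = 1.0217 + 1.3056 = 2.3273
W = L/λ = 2.3273/4.7 = 0.4952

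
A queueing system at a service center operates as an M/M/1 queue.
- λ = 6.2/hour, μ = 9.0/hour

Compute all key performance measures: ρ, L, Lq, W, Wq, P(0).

Step 1: ρ = λ/μ = 6.2/9.0 = 0.6889
Step 2: L = λ/(μ-λ) = 6.2/2.80 = 2.2143
Step 3: Lq = λ²/(μ(μ-λ)) = 38.44/(9.0×2.80) = 1.5254
Step 4: W = 1/(μ-λ) = 1/2.80 = 0.35714
Step 5: Wq = λ/(μ(μ-λ)) = 6.2/(9.0×2.80) = 0.2460
Step 6: P(0) = 1-ρ = 0.3111
Verify: L = λW = 6.2×0.35714 = 2.2143 ✔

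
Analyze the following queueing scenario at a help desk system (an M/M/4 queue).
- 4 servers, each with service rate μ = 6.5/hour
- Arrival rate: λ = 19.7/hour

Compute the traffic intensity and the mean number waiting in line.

Traffic intensity: ρ = λ/(cμ) = 19.7/(4×6.5) = 0.7577
Since ρ = 0.7577 < 1, system is stable.
Offered load a = λ/μ = cρ = 19.7/6.5 = 3.0308
P₀ = [ Σₙ₌₀^3 aⁿ/n! + a^4/(4!(1-ρ)) ]⁻¹
Σ = a^0/0! + a^1/1! + a^2/2! + a^3/3! = 1.00000 + 3.03077 + 4.59278 + 4.63989 = 13.2634
a^4/(4!(1-ρ)) = 84.37455/(24 × 0.2423077) = 14.5089
P₀ = 1/(13.2634 + 14.5089) = 0.03601
Lq = P₀·a^4·ρ / (4!(1-ρ)²) = 0.036007 × 84.3746 × 0.75769 / (24 × 0.058713) = 1.6336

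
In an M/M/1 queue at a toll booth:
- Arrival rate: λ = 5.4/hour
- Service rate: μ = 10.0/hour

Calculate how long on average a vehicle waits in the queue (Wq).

First, compute utilization: ρ = λ/μ = 5.4/10.0 = 0.5400
For M/M/1: Wq = λ/(μ(μ-λ))
Wq = 5.4/(10.0 × (10.0-5.4))
Wq = 5.4/(10.0 × 4.60)
Wq = 0.1174 hours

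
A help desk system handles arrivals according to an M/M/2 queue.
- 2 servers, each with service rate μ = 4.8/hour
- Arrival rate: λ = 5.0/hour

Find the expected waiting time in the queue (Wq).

Traffic intensity: ρ = λ/(cμ) = 5.0/(2×4.8) = 0.5208
Since ρ = 0.5208 < 1, system is stable.
Offered load a = λ/μ = cρ = 5.0/4.8 = 1.0417
P₀ = [ Σₙ₌₀^1 aⁿ/n! + a^2/(2!(1-ρ)) ]⁻¹
Σ = a^0/0! + a^1/1! = 1.0000 + 1.0417 = 2.0417
a^2/(2!(1-ρ)) = 1.0851/(2 × 0.4792) = 1.1322
P₀ = 1/(2.0417 + 1.1322) = 0.3151
Lq = P₀·a^2·ρ / (2!(1-ρ)²) = 0.3151 × 1.0851 × 0.5208 / (2 × 0.2296) = 0.3878
Wq = Lq/λ = 0.38776/5.0 = 0.07755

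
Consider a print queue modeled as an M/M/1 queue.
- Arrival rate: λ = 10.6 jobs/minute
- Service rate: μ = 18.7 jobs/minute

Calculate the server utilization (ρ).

Server utilization: ρ = λ/μ
ρ = 10.6/18.7 = 0.5668
The server is busy 56.68% of the time.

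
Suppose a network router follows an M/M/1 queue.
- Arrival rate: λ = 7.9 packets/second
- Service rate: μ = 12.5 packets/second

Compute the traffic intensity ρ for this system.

Server utilization: ρ = λ/μ
ρ = 7.9/12.5 = 0.6320
The server is busy 63.20% of the time.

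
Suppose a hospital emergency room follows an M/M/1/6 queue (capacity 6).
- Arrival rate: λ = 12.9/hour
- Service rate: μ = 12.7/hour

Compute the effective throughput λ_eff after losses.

ρ = λ/μ = 12.9/12.7 = 1.01575
P₀ = (1-ρ)/(1-ρ^(K+1)) = (1-1.01575)/(1-1.01575^7) = -0.01575/-0.1156 = 0.1362
P_K = P₀×ρ^K = 0.1362 × 1.01575^6 = 0.1362 × 1.0983 = 0.1496
λ_eff = λ(1-P_K) = 12.9 × (1 - 0.14964) = 12.9 × 0.85036 = 10.9696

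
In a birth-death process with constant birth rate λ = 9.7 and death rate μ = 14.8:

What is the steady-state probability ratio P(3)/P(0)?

For constant rates: P(n)/P(0) = (λ/μ)^n
P(3)/P(0) = (9.7/14.8)^3 = 0.6554^3 = 0.2815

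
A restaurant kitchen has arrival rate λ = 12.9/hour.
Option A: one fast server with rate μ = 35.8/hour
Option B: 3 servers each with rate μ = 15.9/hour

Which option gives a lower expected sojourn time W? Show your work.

Option A: single server μ = 35.8 (M/M/1)
  ρ_A = 12.9/35.8 = 0.3603
  W_A = 1/(μ-λ) = 1/(35.8-12.9) = 1/22.90 = 0.04367

Option B: 3 servers μ = 15.9 (M/M/3)
  ρ_B = λ/(cμ) = 12.9/(3×15.9) = 0.2704
  Offered load a = λ/μ = cρ = 12.9/15.9 = 0.8113
  P₀ = [ Σₙ₌₀^2 aⁿ/n! + a^3/(3!(1-ρ)) ]⁻¹
  Σ = a^0/0! + a^1/1! + a^2/2! = 1.0000 + 0.8113 + 0.3291 = 2.1404
  a^3/(3!(1-ρ)) = 0.5340/(6 × 0.7296) = 0.1220
  P₀ = 1/(2.1404 + 0.1220) = 0.4420
  Lq = P₀·a^3·ρ / (3!(1-ρ)²) = 0.44200 × 0.53404 × 0.27044 / (6 × 0.53226) = 0.01999
  Wq_B = Lq/λ = 0.01999/12.9 = 0.001550
  W_B = Wq_B + 1/μ = 0.001550 + 0.06289 = 0.06444

Since W_A = 0.04367 < W_B = 0.06444, Option A (single fast server) has the shorter time in system.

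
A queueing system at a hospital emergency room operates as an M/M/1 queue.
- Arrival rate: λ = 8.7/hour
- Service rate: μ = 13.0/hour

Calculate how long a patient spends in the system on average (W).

First, compute utilization: ρ = λ/μ = 8.7/13.0 = 0.6692
For M/M/1: W = 1/(μ-λ)
W = 1/(13.0-8.7) = 1/4.30
W = 0.2326 hours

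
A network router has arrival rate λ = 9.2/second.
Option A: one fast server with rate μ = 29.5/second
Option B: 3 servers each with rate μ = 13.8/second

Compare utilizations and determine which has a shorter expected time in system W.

Option A: single server μ = 29.5 (M/M/1)
  ρ_A = 9.2/29.5 = 0.3119
  W_A = 1/(μ-λ) = 1/(29.5-9.2) = 1/20.30 = 0.04926

Option B: 3 servers μ = 13.8 (M/M/3)
  ρ_B = λ/(cμ) = 9.2/(3×13.8) = 0.2222
  Offered load a = λ/μ = cρ = 9.2/13.8 = 0.6667
  P₀ = [ Σₙ₌₀^2 aⁿ/n! + a^3/(3!(1-ρ)) ]⁻¹
  Σ = a^0/0! + a^1/1! + a^2/2! = 1.0000 + 0.6667 + 0.2222 = 1.8889
  a^3/(3!(1-ρ)) = 0.2963/(6 × 0.7778) = 0.06349
  P₀ = 1/(1.8889 + 0.06349) = 0.5122
  Lq = P₀·a^3·ρ / (3!(1-ρ)²) = 0.51220 × 0.29630 × 0.22222 / (6 × 0.60494) = 0.009292
  Wq_B = Lq/λ = 0.009292/9.2 = 0.001010
  W_B = Wq_B + 1/μ = 0.001010 + 0.07246 = 0.07347

Since W_A = 0.04926 < W_B = 0.07347, Option A (single fast server) has the shorter time in system.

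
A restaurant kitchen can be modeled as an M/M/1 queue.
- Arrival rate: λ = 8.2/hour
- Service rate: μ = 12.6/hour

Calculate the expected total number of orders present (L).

ρ = λ/μ = 8.2/12.6 = 0.6508
For M/M/1: L = λ/(μ-λ)
L = 8.2/(12.6-8.2) = 8.2/4.40
L = 1.8636 orders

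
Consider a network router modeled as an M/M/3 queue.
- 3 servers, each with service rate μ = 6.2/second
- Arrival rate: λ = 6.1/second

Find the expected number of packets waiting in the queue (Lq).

Traffic intensity: ρ = λ/(cμ) = 6.1/(3×6.2) = 0.3280
Since ρ = 0.3280 < 1, system is stable.
Offered load a = λ/μ = cρ = 6.1/6.2 = 0.9839
P₀ = [ Σₙ₌₀^2 aⁿ/n! + a^3/(3!(1-ρ)) ]⁻¹
Σ = a^0/0! + a^1/1! + a^2/2! = 1.0000 + 0.9839 + 0.4840 = 2.4679
a^3/(3!(1-ρ)) = 0.9524/(6 × 0.6720) = 0.2362
P₀ = 1/(2.4679 + 0.2362) = 0.3698
Lq = P₀·a^3·ρ / (3!(1-ρ)²) = 0.3698 × 0.9524 × 0.3280 / (6 × 0.4516) = 0.04263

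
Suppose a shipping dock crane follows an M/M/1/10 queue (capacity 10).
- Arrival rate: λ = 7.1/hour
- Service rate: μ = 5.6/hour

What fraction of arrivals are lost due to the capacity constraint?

ρ = λ/μ = 7.1/5.6 = 1.26786
P₀ = (1-ρ)/(1-ρ^(K+1)) = (1-1.26786)/(1-1.26786^11) = -0.2679/-12.6077 = 0.02125
P_K = P₀×ρ^K = 0.021246 × 1.26786^10 = 0.021246 × 10.7328 = 0.2280
Blocking probability = 22.80%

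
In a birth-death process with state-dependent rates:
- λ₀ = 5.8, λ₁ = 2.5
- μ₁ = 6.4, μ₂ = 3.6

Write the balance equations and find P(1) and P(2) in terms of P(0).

Balance equations:
State 0: λ₀P₀ = μ₁P₁ → P₁ = (λ₀/μ₁)P₀ = (5.8/6.4)P₀ = 0.9062P₀
State 1: P₂ = (λ₀λ₁)/(μ₁μ₂)P₀ = (5.8×2.5)/(6.4×3.6)P₀ = 0.6293P₀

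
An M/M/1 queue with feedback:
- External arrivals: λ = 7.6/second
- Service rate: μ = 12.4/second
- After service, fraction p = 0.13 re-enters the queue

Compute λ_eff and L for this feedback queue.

Effective arrival rate: λ_eff = λ/(1-p) = 7.6/(1-0.13) = 7.6/0.87 = 8.73563
ρ = λ_eff/μ = 8.73563/12.4 = 0.704486
L = ρ/(1-ρ) = 0.704486/(1-0.704486) = 2.3839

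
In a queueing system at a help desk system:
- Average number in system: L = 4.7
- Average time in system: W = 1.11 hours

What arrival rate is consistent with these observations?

Little's Law: L = λW, so λ = L/W
λ = 4.7/1.11 = 4.2342 tickets/hour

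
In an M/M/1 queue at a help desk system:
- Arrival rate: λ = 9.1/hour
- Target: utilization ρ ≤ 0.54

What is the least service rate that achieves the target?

ρ = λ/μ, so μ = λ/ρ
μ ≥ 9.1/0.54 = 16.8519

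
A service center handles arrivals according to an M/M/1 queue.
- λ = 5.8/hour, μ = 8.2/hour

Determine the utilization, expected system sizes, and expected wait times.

Step 1: ρ = λ/μ = 5.8/8.2 = 0.7073
Step 2: L = λ/(μ-λ) = 5.8/2.40 = 2.4167
Step 3: Lq = λ²/(μ(μ-λ)) = 33.64/(8.2×2.40) = 1.7093
Step 4: W = 1/(μ-λ) = 1/2.40 = 0.41667
Step 5: Wq = λ/(μ(μ-λ)) = 5.8/(8.2×2.40) = 0.2947
Step 6: P(0) = 1-ρ = 0.2927
Verify: L = λW = 5.8×0.41667 = 2.4167 ✔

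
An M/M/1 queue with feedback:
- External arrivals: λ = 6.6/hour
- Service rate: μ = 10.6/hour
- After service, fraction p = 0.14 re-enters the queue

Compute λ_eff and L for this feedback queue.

Effective arrival rate: λ_eff = λ/(1-p) = 6.6/(1-0.14) = 6.6/0.86 = 7.6744
ρ = λ_eff/μ = 7.6744/10.6 = 0.7240
L = ρ/(1-ρ) = 0.7240/(1-0.7240) = 2.6232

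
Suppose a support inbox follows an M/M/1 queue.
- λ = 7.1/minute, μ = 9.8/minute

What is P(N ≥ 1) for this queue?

ρ = λ/μ = 7.1/9.8 = 0.7245
P(N ≥ n) = ρⁿ
P(N ≥ 1) = 0.7245^1
P(N ≥ 1) = 0.7245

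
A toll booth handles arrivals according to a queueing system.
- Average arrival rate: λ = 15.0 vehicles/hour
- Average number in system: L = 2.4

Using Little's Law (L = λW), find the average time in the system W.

Little's Law: L = λW, so W = L/λ
W = 2.4/15.0 = 0.1600 hours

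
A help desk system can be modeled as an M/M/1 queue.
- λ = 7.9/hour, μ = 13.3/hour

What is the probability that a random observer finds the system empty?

ρ = λ/μ = 7.9/13.3 = 0.5940
P(0) = 1 - ρ = 1 - 0.5940 = 0.4060
The server is idle 40.60% of the time.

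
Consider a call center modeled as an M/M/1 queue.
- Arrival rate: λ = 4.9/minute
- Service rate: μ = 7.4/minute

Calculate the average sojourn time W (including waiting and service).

First, compute utilization: ρ = λ/μ = 4.9/7.4 = 0.6622
For M/M/1: W = 1/(μ-λ)
W = 1/(7.4-4.9) = 1/2.50
W = 0.4000 minutes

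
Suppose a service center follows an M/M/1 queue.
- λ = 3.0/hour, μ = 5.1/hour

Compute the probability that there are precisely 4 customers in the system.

ρ = λ/μ = 3.0/5.1 = 0.58824
P(n) = (1-ρ)ρⁿ
P(4) = (1-0.58824) × 0.58824^4
P(4) = 0.41176 × 0.11973
P(4) = 0.04930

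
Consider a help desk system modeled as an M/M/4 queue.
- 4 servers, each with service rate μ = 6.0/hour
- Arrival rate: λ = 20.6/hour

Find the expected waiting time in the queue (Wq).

Traffic intensity: ρ = λ/(cμ) = 20.6/(4×6.0) = 0.8583
Since ρ = 0.8583 < 1, system is stable.
Offered load a = λ/μ = cρ = 20.6/6.0 = 3.4333
P₀ = [ Σₙ₌₀^3 aⁿ/n! + a^4/(4!(1-ρ)) ]⁻¹
Σ = a^0/0! + a^1/1! + a^2/2! + a^3/3! = 1.0000000 + 3.4333333 + 5.8938889 + 6.7452284 = 17.0725
a^4/(4!(1-ρ)) = 138.9517/(24 × 0.141667) = 40.8681
P₀ = 1/(17.0725 + 40.8681) = 0.01726
Lq = P₀·a^4·ρ / (4!(1-ρ)²) = 0.017259 × 138.9517 × 0.85833 / (24 × 0.020069) = 4.2736
Wq = Lq/λ = 4.2736/20.6 = 0.2075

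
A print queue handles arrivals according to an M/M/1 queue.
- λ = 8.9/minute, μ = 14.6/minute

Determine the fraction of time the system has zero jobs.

ρ = λ/μ = 8.9/14.6 = 0.6096
P(0) = 1 - ρ = 1 - 0.6096 = 0.3904
The server is idle 39.04% of the time.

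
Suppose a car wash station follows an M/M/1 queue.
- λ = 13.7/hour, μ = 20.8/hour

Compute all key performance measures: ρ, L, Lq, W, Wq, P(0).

Step 1: ρ = λ/μ = 13.7/20.8 = 0.6587
Step 2: L = λ/(μ-λ) = 13.7/7.10 = 1.9296
Step 3: Lq = λ²/(μ(μ-λ)) = 187.69/(20.8×7.10) = 1.2709
Step 4: W = 1/(μ-λ) = 1/7.10 = 0.14085
Step 5: Wq = λ/(μ(μ-λ)) = 13.7/(20.8×7.10) = 0.09277
Step 6: P(0) = 1-ρ = 0.3413
Verify: L = λW = 13.7×0.14085 = 1.9296 ✔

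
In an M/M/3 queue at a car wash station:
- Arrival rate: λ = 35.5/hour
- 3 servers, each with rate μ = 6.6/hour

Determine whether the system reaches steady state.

Stability requires ρ = λ/(cμ) < 1
ρ = 35.5/(3 × 6.6) = 35.5/19.80 = 1.7929
Since 1.7929 ≥ 1, the system is UNSTABLE.
Need c > λ/μ = 35.5/6.6 = 5.38.
Minimum servers needed: c = 6.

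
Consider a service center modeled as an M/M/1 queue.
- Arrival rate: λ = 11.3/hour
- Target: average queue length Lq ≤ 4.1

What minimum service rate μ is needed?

For M/M/1: Lq = λ²/(μ(μ-λ))
Need Lq ≤ 4.1, i.e. μ(μ-λ) ≥ λ²/4.1
μ² - 11.3μ - 127.69/4.1 ≥ 0  →  μ² - 11.3μ - 31.1439 ≥ 0
Quadratic formula (positive root): μ = [λ + √(λ² + 4×31.1439)]/2
Discriminant: 127.69 + 4×31.1439 = 252.2656, √252.2656 = 15.88287
μ ≥ (11.3 + 15.88287)/2 = 13.5914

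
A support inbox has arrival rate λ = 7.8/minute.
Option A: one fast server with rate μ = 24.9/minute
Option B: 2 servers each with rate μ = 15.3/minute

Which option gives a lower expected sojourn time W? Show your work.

Option A: single server μ = 24.9 (M/M/1)
  ρ_A = 7.8/24.9 = 0.3133
  W_A = 1/(μ-λ) = 1/(24.9-7.8) = 1/17.10 = 0.05848

Option B: 2 servers μ = 15.3 (M/M/2)
  ρ_B = λ/(cμ) = 7.8/(2×15.3) = 0.2549
  Offered load a = λ/μ = cρ = 7.8/15.3 = 0.5098
  P₀ = [ Σₙ₌₀^1 aⁿ/n! + a^2/(2!(1-ρ)) ]⁻¹
  Σ = a^0/0! + a^1/1! = 1.0000 + 0.5098 = 1.5098
  a^2/(2!(1-ρ)) = 0.2599/(2 × 0.7451) = 0.1744
  P₀ = 1/(1.5098 + 0.1744) = 0.5938
  Lq = P₀·a^2·ρ / (2!(1-ρ)²) = 0.5938 × 0.2599 × 0.2549 / (2 × 0.5552) = 0.03543
  Wq_B = Lq/λ = 0.03543/7.8 = 0.004542
  W_B = Wq_B + 1/μ = 0.004542 + 0.06536 = 0.06990

Since W_A = 0.05848 < W_B = 0.06990, Option A (single fast server) has the shorter time in system.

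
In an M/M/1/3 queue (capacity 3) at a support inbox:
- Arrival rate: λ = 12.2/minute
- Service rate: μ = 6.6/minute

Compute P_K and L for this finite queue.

ρ = λ/μ = 12.2/6.6 = 1.8485
P₀ = (1-ρ)/(1-ρ^(K+1)) = (1-1.8485)/(1-1.8485^4) = -0.8485/-10.6756 = 0.07948
P_K = P₀×ρ^K = 0.07948 × 1.8485^3 = 0.07948 × 6.3162 = 0.5020
Blocking probability P_3 = 0.5020 (50.20%)
L = ρ[1 - (K+1)ρ^K + Kρ^(K+1)] / [(1-ρ)(1-ρ^(K+1))]
L = 1.8485 × (1 - 4×6.31624 + 3×11.6756) / ((1 - 1.8485) × (1 - 11.6756)) = 2.1961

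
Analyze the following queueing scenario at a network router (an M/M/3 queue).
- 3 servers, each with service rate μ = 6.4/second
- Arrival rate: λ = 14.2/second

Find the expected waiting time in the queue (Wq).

Traffic intensity: ρ = λ/(cμ) = 14.2/(3×6.4) = 0.7396
Since ρ = 0.7396 < 1, system is stable.
Offered load a = λ/μ = cρ = 14.2/6.4 = 2.2187
P₀ = [ Σₙ₌₀^2 aⁿ/n! + a^3/(3!(1-ρ)) ]⁻¹
Σ = a^0/0! + a^1/1! + a^2/2! = 1.00000 + 2.21875 + 2.46143 = 5.6802
a^3/(3!(1-ρ)) = 10.9226/(6 × 0.26042) = 6.9904
P₀ = 1/(5.6802 + 6.9904) = 0.07892
Lq = P₀·a^3·ρ / (3!(1-ρ)²) = 0.07892 × 10.9226 × 0.7396 / (6 × 0.06782) = 1.5668
Wq = Lq/λ = 1.5668/14.2 = 0.1103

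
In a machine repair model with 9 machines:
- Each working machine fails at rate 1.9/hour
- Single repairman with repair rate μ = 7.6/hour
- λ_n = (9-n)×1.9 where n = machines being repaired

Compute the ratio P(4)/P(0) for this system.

P(4)/P(0) = ∏_{i=0}^{4-1} λ_i/μ_{i+1}
= (9-0)×1.9/7.6 × (9-1)×1.9/7.6 × (9-2)×1.9/7.6 × (9-3)×1.9/7.6
= 11.8125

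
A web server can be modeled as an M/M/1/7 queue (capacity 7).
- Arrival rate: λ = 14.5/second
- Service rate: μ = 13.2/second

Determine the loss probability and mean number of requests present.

ρ = λ/μ = 14.5/13.2 = 1.09848
P₀ = (1-ρ)/(1-ρ^(K+1)) = (1-1.09848)/(1-1.09848^8) = -0.09848/-1.1200 = 0.08793
P_K = P₀×ρ^K = 0.08793 × 1.09848^7 = 0.08793 × 1.9299 = 0.1697
Blocking probability P_7 = 0.1697 (16.97%)
L = ρ[1 - (K+1)ρ^K + Kρ^(K+1)] / [(1-ρ)(1-ρ^(K+1))]
L = 1.09848 × (1 - 8×1.929946 + 7×2.120007) / ((1 - 1.09848) × (1 - 2.120007)) = 3.9885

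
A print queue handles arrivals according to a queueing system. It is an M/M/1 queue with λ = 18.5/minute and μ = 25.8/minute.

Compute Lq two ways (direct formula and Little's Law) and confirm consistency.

Method 1 (direct): Lq = λ²/(μ(μ-λ)) = 342.25/(25.8 × 7.30) = 1.8172

Method 2 (Little's Law):
W = 1/(μ-λ) = 1/7.30 = 0.1369863
Wq = W - 1/μ = 0.1369863 - 0.03875969 = 0.098227
Lq = λWq = 18.5 × 0.098227 = 1.8172 ✔ (matches Method 1)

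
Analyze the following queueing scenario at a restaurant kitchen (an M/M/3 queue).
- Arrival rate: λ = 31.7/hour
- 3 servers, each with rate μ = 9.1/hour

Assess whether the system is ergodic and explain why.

Stability requires ρ = λ/(cμ) < 1
ρ = 31.7/(3 × 9.1) = 31.7/27.30 = 1.1612
Since 1.1612 ≥ 1, the system is UNSTABLE.
Need c > λ/μ = 31.7/9.1 = 3.48.
Minimum servers needed: c = 4.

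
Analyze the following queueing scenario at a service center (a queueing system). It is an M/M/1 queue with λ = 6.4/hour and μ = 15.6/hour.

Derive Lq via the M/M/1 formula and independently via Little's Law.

Method 1 (direct): Lq = λ²/(μ(μ-λ)) = 40.96/(15.6 × 9.20) = 0.2854

Method 2 (Little's Law):
W = 1/(μ-λ) = 1/9.20 = 0.108696
Wq = W - 1/μ = 0.108696 - 0.0641026 = 0.04459
Lq = λWq = 6.4 × 0.04459 = 0.2854 ✔ (matches Method 1)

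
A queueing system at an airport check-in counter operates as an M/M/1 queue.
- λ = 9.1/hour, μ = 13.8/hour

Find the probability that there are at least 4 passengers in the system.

ρ = λ/μ = 9.1/13.8 = 0.6594
P(N ≥ n) = ρⁿ
P(N ≥ 4) = 0.6594^4
P(N ≥ 4) = 0.1891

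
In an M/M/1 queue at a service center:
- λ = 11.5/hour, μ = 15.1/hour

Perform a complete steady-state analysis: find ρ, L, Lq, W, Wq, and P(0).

Step 1: ρ = λ/μ = 11.5/15.1 = 0.7616
Step 2: L = λ/(μ-λ) = 11.5/3.60 = 3.1944
Step 3: Lq = λ²/(μ(μ-λ)) = 132.25/(15.1×3.60) = 2.4329
Step 4: W = 1/(μ-λ) = 1/3.60 = 0.277778
Step 5: Wq = λ/(μ(μ-λ)) = 11.5/(15.1×3.60) = 0.2116
Step 6: P(0) = 1-ρ = 0.2384
Verify: L = λW = 11.5×0.277778 = 3.1944 ✔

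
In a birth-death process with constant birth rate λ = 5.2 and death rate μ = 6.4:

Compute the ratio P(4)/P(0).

For constant rates: P(n)/P(0) = (λ/μ)^n
P(4)/P(0) = (5.2/6.4)^4 = 0.8125^4 = 0.4358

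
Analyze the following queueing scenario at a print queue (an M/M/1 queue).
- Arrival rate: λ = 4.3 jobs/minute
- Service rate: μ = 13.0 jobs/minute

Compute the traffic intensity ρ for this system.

Server utilization: ρ = λ/μ
ρ = 4.3/13.0 = 0.3308
The server is busy 33.08% of the time.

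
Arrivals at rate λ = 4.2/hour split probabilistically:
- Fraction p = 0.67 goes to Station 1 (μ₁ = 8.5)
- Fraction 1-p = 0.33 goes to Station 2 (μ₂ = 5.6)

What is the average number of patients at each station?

Effective rates: λ₁ = 4.2×0.67 = 2.814, λ₂ = 4.2×0.33 = 1.386
Station 1: ρ₁ = 2.814/8.5 = 0.33106, L₁ = ρ₁/(1-ρ₁) = 0.33106/(1-0.33106) = 0.4949
Station 2: ρ₂ = 1.386/5.6 = 0.2475, L₂ = ρ₂/(1-ρ₂) = 0.2475/(1-0.2475) = 0.3289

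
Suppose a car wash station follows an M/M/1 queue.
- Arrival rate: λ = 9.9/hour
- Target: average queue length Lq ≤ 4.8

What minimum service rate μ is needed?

For M/M/1: Lq = λ²/(μ(μ-λ))
Need Lq ≤ 4.8, i.e. μ(μ-λ) ≥ λ²/4.8
μ² - 9.9μ - 98.01/4.8 ≥ 0  →  μ² - 9.9μ - 20.41875 ≥ 0
Quadratic formula (positive root): μ = [λ + √(λ² + 4×20.41875)]/2
Discriminant: 98.01 + 4×20.41875 = 179.6850, √179.6850 = 13.40466
μ ≥ (9.9 + 13.40466)/2 = 11.6523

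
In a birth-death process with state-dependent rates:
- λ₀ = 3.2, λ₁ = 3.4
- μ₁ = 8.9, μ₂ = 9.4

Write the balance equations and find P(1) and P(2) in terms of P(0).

Balance equations:
State 0: λ₀P₀ = μ₁P₁ → P₁ = (λ₀/μ₁)P₀ = (3.2/8.9)P₀ = 0.3596P₀
State 1: P₂ = (λ₀λ₁)/(μ₁μ₂)P₀ = (3.2×3.4)/(8.9×9.4)P₀ = 0.1301P₀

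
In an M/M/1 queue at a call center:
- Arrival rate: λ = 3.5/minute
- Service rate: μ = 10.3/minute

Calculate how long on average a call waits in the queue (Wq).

First, compute utilization: ρ = λ/μ = 3.5/10.3 = 0.3398
For M/M/1: Wq = λ/(μ(μ-λ))
Wq = 3.5/(10.3 × (10.3-3.5))
Wq = 3.5/(10.3 × 6.80)
Wq = 0.04997 minutes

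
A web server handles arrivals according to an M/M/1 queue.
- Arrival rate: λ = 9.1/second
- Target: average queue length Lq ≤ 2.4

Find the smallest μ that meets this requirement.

For M/M/1: Lq = λ²/(μ(μ-λ))
Need Lq ≤ 2.4, i.e. μ(μ-λ) ≥ λ²/2.4
μ² - 9.1μ - 82.81/2.4 ≥ 0  →  μ² - 9.1μ - 34.50417 ≥ 0
Quadratic formula (positive root): μ = [λ + √(λ² + 4×34.50417)]/2
Discriminant: 82.81 + 4×34.50417 = 220.8267, √220.8267 = 14.8602
μ ≥ (9.1 + 14.8602)/2 = 11.9801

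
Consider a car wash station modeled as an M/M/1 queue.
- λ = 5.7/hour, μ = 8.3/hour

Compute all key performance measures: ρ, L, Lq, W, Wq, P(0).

Step 1: ρ = λ/μ = 5.7/8.3 = 0.6867
Step 2: L = λ/(μ-λ) = 5.7/2.60 = 2.1923
Step 3: Lq = λ²/(μ(μ-λ)) = 32.49/(8.3×2.60) = 1.5056
Step 4: W = 1/(μ-λ) = 1/2.60 = 0.38462
Step 5: Wq = λ/(μ(μ-λ)) = 5.7/(8.3×2.60) = 0.2641
Step 6: P(0) = 1-ρ = 0.3133
Verify: L = λW = 5.7×0.38462 = 2.1923 ✔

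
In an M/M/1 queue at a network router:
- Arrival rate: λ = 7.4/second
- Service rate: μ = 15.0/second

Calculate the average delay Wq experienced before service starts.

First, compute utilization: ρ = λ/μ = 7.4/15.0 = 0.4933
For M/M/1: Wq = λ/(μ(μ-λ))
Wq = 7.4/(15.0 × (15.0-7.4))
Wq = 7.4/(15.0 × 7.60)
Wq = 0.06491 seconds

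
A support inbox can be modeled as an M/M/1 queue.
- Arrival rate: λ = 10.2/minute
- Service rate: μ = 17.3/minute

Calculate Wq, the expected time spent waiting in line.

First, compute utilization: ρ = λ/μ = 10.2/17.3 = 0.5896
For M/M/1: Wq = λ/(μ(μ-λ))
Wq = 10.2/(17.3 × (17.3-10.2))
Wq = 10.2/(17.3 × 7.10)
Wq = 0.08304 minutes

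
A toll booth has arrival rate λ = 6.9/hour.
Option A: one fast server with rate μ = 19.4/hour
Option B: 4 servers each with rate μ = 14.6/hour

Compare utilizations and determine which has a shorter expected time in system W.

Option A: single server μ = 19.4 (M/M/1)
  ρ_A = 6.9/19.4 = 0.3557
  W_A = 1/(μ-λ) = 1/(19.4-6.9) = 1/12.50 = 0.08000

Option B: 4 servers μ = 14.6 (M/M/4)
  ρ_B = λ/(cμ) = 6.9/(4×14.6) = 0.1182
  Offered load a = λ/μ = cρ = 6.9/14.6 = 0.4726
  P₀ = [ Σₙ₌₀^3 aⁿ/n! + a^4/(4!(1-ρ)) ]⁻¹
  Σ = a^0/0! + a^1/1! + a^2/2! + a^3/3! = 1.0000 + 0.4726 + 0.1117 + 0.01759 = 1.6019
  a^4/(4!(1-ρ)) = 0.04989/(24 × 0.8818) = 0.002357
  P₀ = 1/(1.60187 + 0.00235711) = 0.6234
  Lq = P₀·a^4·ρ / (4!(1-ρ)²) = 0.62335 × 0.049887 × 0.11815 / (24 × 0.77766) = 0.0001969
  Wq_B = Lq/λ = 0.00019686/6.9 = 0.00002853
  W_B = Wq_B + 1/μ = 0.00002853 + 0.06849 = 0.06852

Since W_B = 0.06852 < W_A = 0.08000, Option B (multiple servers) has the shorter time in system.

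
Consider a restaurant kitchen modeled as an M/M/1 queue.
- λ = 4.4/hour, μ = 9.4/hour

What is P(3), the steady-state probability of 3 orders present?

ρ = λ/μ = 4.4/9.4 = 0.46809
P(n) = (1-ρ)ρⁿ
P(3) = (1-0.46809) × 0.46809^3
P(3) = 0.53191 × 0.10256
P(3) = 0.05455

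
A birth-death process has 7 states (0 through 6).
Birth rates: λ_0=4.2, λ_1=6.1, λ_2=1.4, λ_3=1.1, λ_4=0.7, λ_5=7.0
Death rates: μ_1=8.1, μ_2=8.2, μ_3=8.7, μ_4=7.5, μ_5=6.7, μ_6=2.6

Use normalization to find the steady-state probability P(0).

Ratios P(n)/P(0) = (λ₀···λₙ₋₁)/(μ₁···μₙ):
P(1)/P(0) = (4.2)/(8.1) = 0.5185
P(2)/P(0) = (4.2×6.1)/(8.1×8.2) = 0.3857
P(3)/P(0) = (4.2×6.1×1.4)/(8.1×8.2×8.7) = 0.06207
P(4)/P(0) = (4.2×6.1×1.4×1.1)/(8.1×8.2×8.7×7.5) = 0.009104
P(5)/P(0) = (4.2×6.1×1.4×1.1×0.7)/(8.1×8.2×8.7×7.5×6.7) = 0.0009511
P(6)/P(0) = (4.2×6.1×1.4×1.1×0.7×7.0)/(8.1×8.2×8.7×7.5×6.7×2.6) = 0.002561

Normalization: ∑ P(n) = 1
P(0) × (1.0000 + 0.5185 + 0.3857 + 0.06207 + 0.009104 + 0.0009511 + 0.002561) = 1
P(0) × 1.9789 = 1
P(0) = 1/1.9789 = 0.5053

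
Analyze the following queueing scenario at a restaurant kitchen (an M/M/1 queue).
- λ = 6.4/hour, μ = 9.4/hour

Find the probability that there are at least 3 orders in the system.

ρ = λ/μ = 6.4/9.4 = 0.68085
P(N ≥ n) = ρⁿ
P(N ≥ 3) = 0.68085^3
P(N ≥ 3) = 0.3156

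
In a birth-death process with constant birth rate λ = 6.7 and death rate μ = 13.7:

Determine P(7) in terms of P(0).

For constant rates: P(n)/P(0) = (λ/μ)^n
P(7)/P(0) = (6.7/13.7)^7 = 0.48905^7 = 0.006691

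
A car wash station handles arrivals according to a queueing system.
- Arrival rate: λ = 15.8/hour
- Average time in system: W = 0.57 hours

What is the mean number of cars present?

Little's Law: L = λW
L = 15.8 × 0.57 = 9.0060 cars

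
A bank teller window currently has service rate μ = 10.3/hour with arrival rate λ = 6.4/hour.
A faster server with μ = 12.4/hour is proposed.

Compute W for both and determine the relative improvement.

System 1: ρ₁ = 6.4/10.3 = 0.6214, W₁ = 1/(10.3-6.4) = 0.25641
System 2: ρ₂ = 6.4/12.4 = 0.5161, W₂ = 1/(12.4-6.4) = 0.16667
Improvement: (W₁-W₂)/W₁ = (0.25641-0.16667)/0.25641 = 35.00%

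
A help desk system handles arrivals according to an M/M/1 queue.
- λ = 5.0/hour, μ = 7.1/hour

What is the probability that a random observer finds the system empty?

ρ = λ/μ = 5.0/7.1 = 0.7042
P(0) = 1 - ρ = 1 - 0.7042 = 0.2958
The server is idle 29.58% of the time.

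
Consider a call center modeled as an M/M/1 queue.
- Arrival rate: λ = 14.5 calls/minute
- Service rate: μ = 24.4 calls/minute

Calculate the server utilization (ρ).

Server utilization: ρ = λ/μ
ρ = 14.5/24.4 = 0.5943
The server is busy 59.43% of the time.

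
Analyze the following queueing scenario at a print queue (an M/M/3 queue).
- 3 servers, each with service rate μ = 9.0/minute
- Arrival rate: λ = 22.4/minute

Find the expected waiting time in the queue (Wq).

Traffic intensity: ρ = λ/(cμ) = 22.4/(3×9.0) = 0.8296
Since ρ = 0.8296 < 1, system is stable.
Offered load a = λ/μ = cρ = 22.4/9.0 = 2.4889
P₀ = [ Σₙ₌₀^2 aⁿ/n! + a^3/(3!(1-ρ)) ]⁻¹
Σ = a^0/0! + a^1/1! + a^2/2! = 1.0000 + 2.4889 + 3.0973 = 6.5862
a^3/(3!(1-ρ)) = 15.41759/(6 × 0.1703704) = 15.0824
P₀ = 1/(6.5862 + 15.0824) = 0.04615
Lq = P₀·a^3·ρ / (3!(1-ρ)²) = 0.046150 × 15.4176 × 0.82963 / (6 × 0.029026) = 3.3895
Wq = Lq/λ = 3.3895/22.4 = 0.1513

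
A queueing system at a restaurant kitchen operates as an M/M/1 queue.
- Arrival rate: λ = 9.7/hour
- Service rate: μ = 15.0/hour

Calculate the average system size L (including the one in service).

ρ = λ/μ = 9.7/15.0 = 0.6467
For M/M/1: L = λ/(μ-λ)
L = 9.7/(15.0-9.7) = 9.7/5.30
L = 1.8302 orders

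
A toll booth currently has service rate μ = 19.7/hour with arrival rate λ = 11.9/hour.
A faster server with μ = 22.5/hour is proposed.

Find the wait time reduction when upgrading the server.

System 1: ρ₁ = 11.9/19.7 = 0.6041, W₁ = 1/(19.7-11.9) = 0.12821
System 2: ρ₂ = 11.9/22.5 = 0.5289, W₂ = 1/(22.5-11.9) = 0.094340
Improvement: (W₁-W₂)/W₁ = (0.12821-0.094340)/0.12821 = 26.42%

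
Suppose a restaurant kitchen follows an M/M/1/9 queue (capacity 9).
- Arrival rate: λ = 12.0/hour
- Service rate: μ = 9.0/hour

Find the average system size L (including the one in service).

ρ = λ/μ = 12.0/9.0 = 1.33333
P₀ = (1-ρ)/(1-ρ^(K+1)) = (1-1.33333)/(1-1.33333^10) = -0.3333/-16.7573 = 0.01989
P_K = P₀×ρ^K = 0.01989 × 1.33333^9 = 0.01989 × 13.3180 = 0.2649
L = ρ[1 - (K+1)ρ^K + Kρ^(K+1)] / [(1-ρ)(1-ρ^(K+1))]
L = 1.33333 × (1 - 10×13.3180 + 9×17.7573) / ((1 - 1.33333) × (1 - 17.7573)) = 6.5967 orders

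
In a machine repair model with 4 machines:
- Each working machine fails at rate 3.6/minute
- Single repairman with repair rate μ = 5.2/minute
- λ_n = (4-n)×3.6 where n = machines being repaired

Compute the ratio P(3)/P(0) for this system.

P(3)/P(0) = ∏_{i=0}^{3-1} λ_i/μ_{i+1}
= (4-0)×3.6/5.2 × (4-1)×3.6/5.2 × (4-2)×3.6/5.2
= 7.9636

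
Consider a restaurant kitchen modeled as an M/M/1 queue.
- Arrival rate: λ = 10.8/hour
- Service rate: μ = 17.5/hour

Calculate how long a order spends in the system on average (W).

First, compute utilization: ρ = λ/μ = 10.8/17.5 = 0.6171
For M/M/1: W = 1/(μ-λ)
W = 1/(17.5-10.8) = 1/6.70
W = 0.1493 hours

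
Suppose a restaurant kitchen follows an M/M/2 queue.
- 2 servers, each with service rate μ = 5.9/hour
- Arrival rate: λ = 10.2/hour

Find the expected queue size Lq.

Traffic intensity: ρ = λ/(cμ) = 10.2/(2×5.9) = 0.8644
Since ρ = 0.8644 < 1, system is stable.
Offered load a = λ/μ = cρ = 10.2/5.9 = 1.7288
P₀ = [ Σₙ₌₀^1 aⁿ/n! + a^2/(2!(1-ρ)) ]⁻¹
Σ = a^0/0! + a^1/1! = 1.0000 + 1.7288 = 2.7288
a^2/(2!(1-ρ)) = 2.98880/(2 × 0.135593) = 11.0212
P₀ = 1/(2.7288 + 11.0212) = 0.07273
Lq = P₀·a^2·ρ / (2!(1-ρ)²) = 0.0727273 × 2.98880 × 0.864407 / (2 × 0.0183855) = 5.1098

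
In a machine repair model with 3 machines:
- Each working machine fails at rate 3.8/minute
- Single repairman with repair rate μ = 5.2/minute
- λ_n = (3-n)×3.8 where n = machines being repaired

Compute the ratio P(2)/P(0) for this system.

P(2)/P(0) = ∏_{i=0}^{2-1} λ_i/μ_{i+1}
= (3-0)×3.8/5.2 × (3-1)×3.8/5.2
= 3.2041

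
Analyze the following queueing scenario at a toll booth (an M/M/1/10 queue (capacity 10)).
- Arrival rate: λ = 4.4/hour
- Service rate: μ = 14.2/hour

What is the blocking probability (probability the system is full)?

ρ = λ/μ = 4.4/14.2 = 0.30986
P₀ = (1-ρ)/(1-ρ^(K+1)) = (1-0.30986)/(1-0.30986^11) = 0.6901/1.0000 = 0.6901
P_K = P₀×ρ^K = 0.6901 × 0.30986^10 = 0.6901 × 0.000008159 = 0.000005631
Blocking probability = 0.0005631%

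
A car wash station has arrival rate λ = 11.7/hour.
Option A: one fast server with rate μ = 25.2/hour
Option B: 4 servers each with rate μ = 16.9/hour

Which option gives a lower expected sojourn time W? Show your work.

Option A: single server μ = 25.2 (M/M/1)
  ρ_A = 11.7/25.2 = 0.4643
  W_A = 1/(μ-λ) = 1/(25.2-11.7) = 1/13.50 = 0.07407

Option B: 4 servers μ = 16.9 (M/M/4)
  ρ_B = λ/(cμ) = 11.7/(4×16.9) = 0.1731
  Offered load a = λ/μ = cρ = 11.7/16.9 = 0.6923
  P₀ = [ Σₙ₌₀^3 aⁿ/n! + a^4/(4!(1-ρ)) ]⁻¹
  Σ = a^0/0! + a^1/1! + a^2/2! + a^3/3! = 1.0000 + 0.69231 + 0.23964 + 0.055303 = 1.9873
  a^4/(4!(1-ρ)) = 0.2297/(24 × 0.8269) = 0.01157
  P₀ = 1/(1.9873 + 0.01157) = 0.5003
  Lq = P₀·a^4·ρ / (4!(1-ρ)²) = 0.5003 × 0.2297 × 0.1731 / (24 × 0.6838) = 0.001212
  Wq_B = Lq/λ = 0.001212/11.7 = 0.00010359
  W_B = Wq_B + 1/μ = 0.00010359 + 0.059172 = 0.05928

Since W_B = 0.05928 < W_A = 0.07407, Option B (multiple servers) has the shorter time in system.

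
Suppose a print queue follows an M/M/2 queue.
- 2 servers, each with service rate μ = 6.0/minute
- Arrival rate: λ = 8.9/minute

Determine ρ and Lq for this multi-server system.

Traffic intensity: ρ = λ/(cμ) = 8.9/(2×6.0) = 0.7417
Since ρ = 0.7417 < 1, system is stable.
Offered load a = λ/μ = cρ = 8.9/6.0 = 1.4833
P₀ = [ Σₙ₌₀^1 aⁿ/n! + a^2/(2!(1-ρ)) ]⁻¹
Σ = a^0/0! + a^1/1! = 1.0000 + 1.4833 = 2.4833
a^2/(2!(1-ρ)) = 2.20028/(2 × 0.258333) = 4.2586
P₀ = 1/(2.4833 + 4.2586) = 0.1483
Lq = P₀·a^2·ρ / (2!(1-ρ)²) = 0.148325 × 2.20028 × 0.741667 / (2 × 0.0667361) = 1.8135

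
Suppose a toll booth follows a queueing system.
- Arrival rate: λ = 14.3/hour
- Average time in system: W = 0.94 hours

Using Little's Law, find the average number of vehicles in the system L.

Little's Law: L = λW
L = 14.3 × 0.94 = 13.4420 vehicles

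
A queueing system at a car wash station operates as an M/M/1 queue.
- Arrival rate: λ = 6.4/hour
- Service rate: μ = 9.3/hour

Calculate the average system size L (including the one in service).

ρ = λ/μ = 6.4/9.3 = 0.6882
For M/M/1: L = λ/(μ-λ)
L = 6.4/(9.3-6.4) = 6.4/2.90
L = 2.2069 cars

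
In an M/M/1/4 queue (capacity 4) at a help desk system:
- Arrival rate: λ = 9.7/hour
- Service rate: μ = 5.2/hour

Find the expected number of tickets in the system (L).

ρ = λ/μ = 9.7/5.2 = 1.8654
P₀ = (1-ρ)/(1-ρ^(K+1)) = (1-1.8654)/(1-1.8654^5) = -0.8654/-21.5871 = 0.04009
P_K = P₀×ρ^K = 0.04009 × 1.8654^4 = 0.04009 × 12.1084 = 0.4854
L = ρ[1 - (K+1)ρ^K + Kρ^(K+1)] / [(1-ρ)(1-ρ^(K+1))]
L = 1.8654 × (1 - 5×12.1084 + 4×22.5871) / ((1 - 1.8654) × (1 - 22.5871)) = 3.0761 tickets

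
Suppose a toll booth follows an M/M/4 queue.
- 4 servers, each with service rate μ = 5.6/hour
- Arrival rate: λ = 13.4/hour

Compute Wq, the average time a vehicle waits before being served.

Traffic intensity: ρ = λ/(cμ) = 13.4/(4×5.6) = 0.5982
Since ρ = 0.5982 < 1, system is stable.
Offered load a = λ/μ = cρ = 13.4/5.6 = 2.3929
P₀ = [ Σₙ₌₀^3 aⁿ/n! + a^4/(4!(1-ρ)) ]⁻¹
Σ = a^0/0! + a^1/1! + a^2/2! + a^3/3! = 1.00000 + 2.39286 + 2.86288 + 2.28349 = 8.5392
a^4/(4!(1-ρ)) = 32.7844/(24 × 0.401786) = 3.3999
P₀ = 1/(8.5392 + 3.3999) = 0.08376
Lq = P₀·a^4·ρ / (4!(1-ρ)²) = 0.083758 × 32.7844 × 0.59821 / (24 × 0.16143) = 0.4240
Wq = Lq/λ = 0.4240/13.4 = 0.03164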